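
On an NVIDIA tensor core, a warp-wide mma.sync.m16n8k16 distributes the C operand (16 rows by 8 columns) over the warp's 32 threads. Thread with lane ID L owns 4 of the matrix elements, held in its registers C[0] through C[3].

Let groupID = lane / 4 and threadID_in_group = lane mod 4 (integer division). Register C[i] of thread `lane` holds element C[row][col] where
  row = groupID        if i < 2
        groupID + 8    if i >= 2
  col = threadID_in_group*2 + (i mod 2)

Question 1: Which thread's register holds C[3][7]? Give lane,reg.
15,1

r=3→G=3,rhi=0  c=7→T=3,p=1
L=3*4+3=15  i=0*2+1=1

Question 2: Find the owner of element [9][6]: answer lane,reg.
7,2

r=9->g=1,rb=1  c=6->t=3,b0=0
L=1*4+3=7  i=1*2+0=2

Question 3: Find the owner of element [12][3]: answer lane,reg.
17,3

r: 12->gid=4,r8=1  c: 3->tid=1,i&1=1
L=4*4+1=17  i=1*2+1=3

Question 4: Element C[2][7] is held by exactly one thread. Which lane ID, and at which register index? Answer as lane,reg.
11,1

r=2→G=2,rhi=0  c=7→T=3,p=1
L=2*4+3=11  i=0*2+1=1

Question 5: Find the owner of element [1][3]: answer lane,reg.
r: 1->gid=1,r8=0  c: 3->tid=1,i&1=1
L=1*4+1=5  i=0*2+1=1

5,1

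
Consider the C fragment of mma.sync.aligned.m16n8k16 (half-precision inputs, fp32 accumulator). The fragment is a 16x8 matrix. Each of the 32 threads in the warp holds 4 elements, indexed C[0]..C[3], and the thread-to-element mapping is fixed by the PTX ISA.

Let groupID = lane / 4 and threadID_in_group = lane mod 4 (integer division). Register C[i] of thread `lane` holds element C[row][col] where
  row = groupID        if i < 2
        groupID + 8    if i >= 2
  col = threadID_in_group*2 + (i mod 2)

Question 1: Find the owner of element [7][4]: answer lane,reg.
30,0

r=7->g=7,rb=0  c=4->t=2,b0=0
L=7*4+2=30  i=0*2+0=0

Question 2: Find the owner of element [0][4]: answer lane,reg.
2,0

r: 0->gid=0,r8=0  c: 4->tid=2,i&1=0
L=0*4+2=2  i=0*2+0=0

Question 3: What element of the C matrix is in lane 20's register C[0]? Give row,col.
20: gid=5,tid=0
[0] (5+0,0*2+0) = (5,0)

5,0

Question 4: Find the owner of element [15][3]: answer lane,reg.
29,3

r=15->g=7,rb=1  c=3->t=1,b0=1
L=7*4+1=29  i=1*2+1=3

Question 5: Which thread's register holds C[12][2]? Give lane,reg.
r:12=>grp=4,rB=1  c:2=>tig=1,lo=0
L=4*4+1=17  i=1*2+0=2

17,2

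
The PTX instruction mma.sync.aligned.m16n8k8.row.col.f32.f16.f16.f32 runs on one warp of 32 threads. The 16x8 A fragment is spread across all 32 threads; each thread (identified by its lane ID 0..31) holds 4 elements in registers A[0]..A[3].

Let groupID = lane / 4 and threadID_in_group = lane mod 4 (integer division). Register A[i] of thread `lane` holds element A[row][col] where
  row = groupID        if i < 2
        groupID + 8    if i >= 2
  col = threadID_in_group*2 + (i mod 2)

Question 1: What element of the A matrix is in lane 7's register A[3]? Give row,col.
9,7

lane 7: gr=1 (7/4), th=3 (7%4)
i=3: r=1+8=9, c=3*2+1=7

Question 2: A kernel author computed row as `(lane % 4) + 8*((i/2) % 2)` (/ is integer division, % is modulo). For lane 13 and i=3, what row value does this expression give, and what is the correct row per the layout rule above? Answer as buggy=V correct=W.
buggy=9 correct=11

`(lane % 4) + 8*((i/2) % 2)`[13,3]→9
lane 13→13/4=3, 13 mod 4=1
i=3  r:3+8→11  c:2·1+1→3
row: 9 vs 11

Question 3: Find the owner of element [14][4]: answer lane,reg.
r=14->g=6,rb=1  c=4->t=2,b0=0
L=6*4+2=26  i=1*2+0=2

26,2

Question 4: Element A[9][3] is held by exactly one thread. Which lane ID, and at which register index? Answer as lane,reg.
5,3

r=9⇒gr=1,Rb=1  c=3⇒th=1,odd=1
L=1*4+1=5  i=1*2+1=3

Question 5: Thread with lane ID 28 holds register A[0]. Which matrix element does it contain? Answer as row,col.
28: gr=7,th=0
[0] (7+0,0*2+0) = (7,0)

7,0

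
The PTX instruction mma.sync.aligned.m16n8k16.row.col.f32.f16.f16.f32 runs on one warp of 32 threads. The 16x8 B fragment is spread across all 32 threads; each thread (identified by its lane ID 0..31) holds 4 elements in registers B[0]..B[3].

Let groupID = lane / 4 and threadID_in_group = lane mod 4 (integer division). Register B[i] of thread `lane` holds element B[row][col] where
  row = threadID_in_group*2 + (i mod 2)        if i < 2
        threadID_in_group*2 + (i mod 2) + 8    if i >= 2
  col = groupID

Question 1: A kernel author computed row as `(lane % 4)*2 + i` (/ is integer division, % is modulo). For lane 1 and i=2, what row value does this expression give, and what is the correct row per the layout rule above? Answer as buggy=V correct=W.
`(lane % 4)*2 + i`[1,2]->4
lane 1: gid=0 (1/4), tid=1 (1%4)
i=2: r=1*2+0+8=10, c=gid=0
row: 4 vs 10

buggy=4 correct=10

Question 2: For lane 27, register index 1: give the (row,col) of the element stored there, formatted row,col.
7,6

27: grp=6,tig=3
[1] (3*2+1+0,6) = (7,6)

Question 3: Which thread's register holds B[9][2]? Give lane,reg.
8,3

c=2->g=2  r=9->rb=1,t=0,b0=1
L=2*4+0=8  i=1*2+1=3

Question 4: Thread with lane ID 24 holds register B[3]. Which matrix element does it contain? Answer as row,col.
lane 24->24/4=6, 24 mod 4=0
i=3  r:2·0+1+8->9  c:6

9,6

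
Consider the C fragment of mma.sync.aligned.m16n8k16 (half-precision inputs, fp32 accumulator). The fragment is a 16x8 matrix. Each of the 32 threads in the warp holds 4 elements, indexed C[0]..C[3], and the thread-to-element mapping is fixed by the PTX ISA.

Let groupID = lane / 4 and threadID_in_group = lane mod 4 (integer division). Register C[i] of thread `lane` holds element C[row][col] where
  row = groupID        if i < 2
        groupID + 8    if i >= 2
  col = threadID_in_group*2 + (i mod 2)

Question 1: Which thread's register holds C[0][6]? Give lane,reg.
r=0→G=0,rhi=0  c=6→T=3,p=0
L=0*4+3=3  i=0*2+0=0

3,0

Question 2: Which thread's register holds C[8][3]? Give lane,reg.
r=8->g=0,rb=1  c=3->t=1,b0=1
L=0*4+1=1  i=1*2+1=3

1,3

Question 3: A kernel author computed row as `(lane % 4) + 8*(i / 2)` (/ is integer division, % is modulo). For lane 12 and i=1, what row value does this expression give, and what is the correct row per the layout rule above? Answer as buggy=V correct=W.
`(lane % 4) + 8*(i / 2)`[12,1]->0
12: gid=3,tid=0
[1] (3+0,0*2+1) = (3,1)
row: 0 vs 3

buggy=0 correct=3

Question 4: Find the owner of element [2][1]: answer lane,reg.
8,1

r=2->g=2,rb=0  c=1->t=0,b0=1
L=2*4+0=8  i=0*2+1=1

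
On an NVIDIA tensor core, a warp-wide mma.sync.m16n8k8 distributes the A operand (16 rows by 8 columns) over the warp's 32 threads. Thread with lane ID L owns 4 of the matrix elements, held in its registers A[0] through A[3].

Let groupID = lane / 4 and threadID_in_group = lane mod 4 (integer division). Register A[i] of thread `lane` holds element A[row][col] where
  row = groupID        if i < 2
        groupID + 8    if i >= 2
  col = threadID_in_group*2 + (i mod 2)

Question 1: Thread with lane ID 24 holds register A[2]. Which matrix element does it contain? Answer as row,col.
14,0

L=24→G=24>>2=6, T=24&3=0
[2]→row 6+8=14  col 0·2+0=0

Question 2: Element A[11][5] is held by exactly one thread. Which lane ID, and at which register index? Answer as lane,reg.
r=11->g=3,rb=1  c=5->t=2,b0=1
L=3*4+2=14  i=1*2+1=3

14,3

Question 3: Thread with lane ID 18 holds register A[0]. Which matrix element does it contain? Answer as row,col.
4,4

lane 18=>18/4=4, 18 mod 4=2
i=0  r:4+0=>4  c:2·2+0=>4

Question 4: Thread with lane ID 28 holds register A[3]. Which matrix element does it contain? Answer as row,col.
15,1

L=28⇒gr=28>>2=7, th=28&3=0
[3]⇒row 7+8=15  col 0·2+1=1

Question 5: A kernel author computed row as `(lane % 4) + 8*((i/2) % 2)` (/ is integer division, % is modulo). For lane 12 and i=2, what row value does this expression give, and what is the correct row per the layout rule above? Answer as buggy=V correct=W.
`(lane % 4) + 8*((i/2) % 2)`[12,2]->8
lane 12: gid=3 (12/4), tid=0 (12%4)
i=2: r=3+8=11, c=0*2+0=0
row: 8 vs 11

buggy=8 correct=11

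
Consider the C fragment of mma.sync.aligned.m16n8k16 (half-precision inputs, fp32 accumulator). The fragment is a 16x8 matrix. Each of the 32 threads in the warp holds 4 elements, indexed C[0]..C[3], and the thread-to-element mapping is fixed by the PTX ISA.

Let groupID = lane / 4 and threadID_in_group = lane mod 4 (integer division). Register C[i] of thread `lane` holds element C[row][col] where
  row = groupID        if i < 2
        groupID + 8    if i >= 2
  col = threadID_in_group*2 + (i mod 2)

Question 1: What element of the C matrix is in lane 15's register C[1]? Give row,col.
3,7

lane 15->15/4=3, 15 mod 4=3
i=1  r:3+0->3  c:2·3+1->7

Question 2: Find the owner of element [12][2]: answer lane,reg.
17,2

r=12⇒gr=4,Rb=1  c=2⇒th=1,odd=0
L=4*4+1=17  i=1*2+0=2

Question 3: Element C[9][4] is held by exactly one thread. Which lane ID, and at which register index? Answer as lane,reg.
6,2

r=9→G=1,rhi=1  c=4→T=2,p=0
L=1*4+2=6  i=1*2+0=2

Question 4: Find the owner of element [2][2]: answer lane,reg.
r=2→G=2,rhi=0  c=2→T=1,p=0
L=2*4+1=9  i=0*2+0=0

9,0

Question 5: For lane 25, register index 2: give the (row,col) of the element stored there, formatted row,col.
14,2

25: grp=6,tig=1
[2] (6+8,1*2+0) = (14,2)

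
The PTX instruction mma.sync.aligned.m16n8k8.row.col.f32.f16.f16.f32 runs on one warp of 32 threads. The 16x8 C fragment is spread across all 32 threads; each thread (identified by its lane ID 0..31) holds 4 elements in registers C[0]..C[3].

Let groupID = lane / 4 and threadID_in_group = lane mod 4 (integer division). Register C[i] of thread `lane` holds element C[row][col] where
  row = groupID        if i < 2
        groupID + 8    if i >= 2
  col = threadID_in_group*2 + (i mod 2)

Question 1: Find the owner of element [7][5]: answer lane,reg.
30,1

r=7->g=7,rb=0  c=5->t=2,b0=1
L=7*4+2=30  i=0*2+1=1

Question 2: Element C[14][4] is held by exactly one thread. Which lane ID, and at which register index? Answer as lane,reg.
r:14=>grp=6,rB=1  c:4=>tig=2,lo=0
L=6*4+2=26  i=1*2+0=2

26,2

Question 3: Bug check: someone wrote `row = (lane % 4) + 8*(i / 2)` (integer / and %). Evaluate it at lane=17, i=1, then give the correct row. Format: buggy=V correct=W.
buggy=1 correct=4

`(lane % 4) + 8*(i / 2)`[17,1]->1
lane 17->17/4=4, 17 mod 4=1
i=1  r:4+0->4  c:2·1+1->3
row: 1 vs 4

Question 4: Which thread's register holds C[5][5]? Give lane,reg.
r:5=>grp=5,rB=0  c:5=>tig=2,lo=1
L=5*4+2=22  i=0*2+1=1

22,1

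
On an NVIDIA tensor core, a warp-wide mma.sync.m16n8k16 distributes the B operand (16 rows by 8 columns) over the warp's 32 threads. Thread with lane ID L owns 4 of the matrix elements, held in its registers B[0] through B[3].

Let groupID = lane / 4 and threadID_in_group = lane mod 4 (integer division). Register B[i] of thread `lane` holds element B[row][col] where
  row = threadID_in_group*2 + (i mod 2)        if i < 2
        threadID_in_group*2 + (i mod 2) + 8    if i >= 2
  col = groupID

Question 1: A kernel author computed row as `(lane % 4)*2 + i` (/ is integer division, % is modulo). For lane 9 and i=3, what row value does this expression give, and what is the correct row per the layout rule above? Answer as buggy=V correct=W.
buggy=5 correct=11

`(lane % 4)*2 + i`[9,3]⇒5
lane 9⇒9/4=2, 9 mod 4=1
i=3  r:2·1+1+8⇒11  c:2
row: 5 vs 11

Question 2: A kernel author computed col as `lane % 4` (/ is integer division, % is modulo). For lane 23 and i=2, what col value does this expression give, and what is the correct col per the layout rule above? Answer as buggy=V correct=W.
buggy=3 correct=5

`lane % 4`[23,2]->3
lane 23: gid=5 (23/4), tid=3 (23%4)
i=2: r=3*2+0+8=14, c=gid=5
col: 3 vs 5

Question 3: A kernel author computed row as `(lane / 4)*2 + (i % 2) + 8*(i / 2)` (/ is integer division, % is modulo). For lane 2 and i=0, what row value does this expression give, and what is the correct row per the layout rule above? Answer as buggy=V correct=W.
buggy=0 correct=4

`(lane / 4)*2 + (i % 2) + 8*(i / 2)`[2,0]→0
lane 2: G=0 (2/4), T=2 (2%4)
i=0: r=2*2+0+0=4, c=G=0
row: 0 vs 4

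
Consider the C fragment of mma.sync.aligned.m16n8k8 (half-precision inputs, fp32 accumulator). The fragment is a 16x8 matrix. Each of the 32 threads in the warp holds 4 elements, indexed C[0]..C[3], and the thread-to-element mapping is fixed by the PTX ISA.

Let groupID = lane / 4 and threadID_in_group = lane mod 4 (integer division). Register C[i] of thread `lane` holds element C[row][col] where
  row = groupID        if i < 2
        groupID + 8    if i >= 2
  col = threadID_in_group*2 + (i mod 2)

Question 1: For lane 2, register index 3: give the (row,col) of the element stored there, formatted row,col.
L=2⇒gr=2>>2=0, th=2&3=2
[3]⇒row 0+8=8  col 2·2+1=5

8,5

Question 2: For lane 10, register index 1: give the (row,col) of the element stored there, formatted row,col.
lane 10: grp=2 (10/4), tig=2 (10%4)
i=1: r=2+0=2, c=2*2+1=5

2,5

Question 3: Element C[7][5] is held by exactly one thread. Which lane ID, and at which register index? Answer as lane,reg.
r=7⇒gr=7,Rb=0  c=5⇒th=2,odd=1
L=7*4+2=30  i=0*2+1=1

30,1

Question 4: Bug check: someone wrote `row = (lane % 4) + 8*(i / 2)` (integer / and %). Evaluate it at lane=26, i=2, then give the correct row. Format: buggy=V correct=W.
buggy=10 correct=14

`(lane % 4) + 8*(i / 2)`[26,2]->10
lane 26->26/4=6, 26 mod 4=2
i=2  r:6+8->14  c:2·2+0->4
row: 10 vs 14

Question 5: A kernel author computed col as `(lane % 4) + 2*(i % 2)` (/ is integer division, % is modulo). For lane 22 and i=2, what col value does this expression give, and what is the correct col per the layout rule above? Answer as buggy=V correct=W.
buggy=2 correct=4

`(lane % 4) + 2*(i % 2)`[22,2]=>2
lane 22=>22/4=5, 22 mod 4=2
i=2  r:5+8=>13  c:2·2+0=>4
col: 2 vs 4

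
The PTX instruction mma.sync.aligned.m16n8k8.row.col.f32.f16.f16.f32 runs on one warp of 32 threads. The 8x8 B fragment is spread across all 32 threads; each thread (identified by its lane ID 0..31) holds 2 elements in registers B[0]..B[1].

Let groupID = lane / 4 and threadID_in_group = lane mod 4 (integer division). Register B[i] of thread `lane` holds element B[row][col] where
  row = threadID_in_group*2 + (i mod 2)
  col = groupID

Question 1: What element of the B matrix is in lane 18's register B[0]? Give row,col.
L=18⇒gr=18>>2=4, th=18&3=2
[0]⇒row 2·2+0=4  col gr=4

4,4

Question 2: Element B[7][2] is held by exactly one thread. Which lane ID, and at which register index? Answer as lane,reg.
c: 2->gid=2  r: 7->tid=3,i&1=1
L=2*4+3=11  i=1=1

11,1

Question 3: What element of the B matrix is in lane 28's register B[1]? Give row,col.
L=28=>grp=28>>2=7, tig=28&3=0
[1]=>row 0·2+1=1  col grp=7

1,7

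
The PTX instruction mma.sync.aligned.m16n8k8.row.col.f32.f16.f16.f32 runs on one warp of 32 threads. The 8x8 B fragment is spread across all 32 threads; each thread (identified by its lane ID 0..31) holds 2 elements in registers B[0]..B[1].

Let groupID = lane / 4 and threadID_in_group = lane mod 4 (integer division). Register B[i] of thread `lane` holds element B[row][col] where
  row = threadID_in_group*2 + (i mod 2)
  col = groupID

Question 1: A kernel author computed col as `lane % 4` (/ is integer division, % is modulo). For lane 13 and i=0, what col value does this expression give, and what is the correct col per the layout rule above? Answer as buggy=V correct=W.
`lane % 4`[13,0]->1
13: g=3,t=1
[0] (1*2+0,3) = (2,3)
col: 1 vs 3

buggy=1 correct=3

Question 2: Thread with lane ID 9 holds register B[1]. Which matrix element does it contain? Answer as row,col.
lane 9: G=2 (9/4), T=1 (9%4)
i=1: r=1*2+1=3, c=G=2

3,2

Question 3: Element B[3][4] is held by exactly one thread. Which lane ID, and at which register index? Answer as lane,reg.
c=4->g=4  r=3->t=1,b0=1
L=4*4+1=17  i=1=1

17,1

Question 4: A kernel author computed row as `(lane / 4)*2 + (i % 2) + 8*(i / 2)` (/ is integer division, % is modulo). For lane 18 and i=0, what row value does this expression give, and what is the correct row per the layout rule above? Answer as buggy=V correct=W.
`(lane / 4)*2 + (i % 2) + 8*(i / 2)`[18,0]→8
L=18→G=18>>2=4, T=18&3=2
[0]→row 2·2+0=4  col G=4
row: 8 vs 4

buggy=8 correct=4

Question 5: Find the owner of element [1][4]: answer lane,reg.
16,1

c=4→G=4  r=1→T=0,p=1
L=4*4+0=16  i=1=1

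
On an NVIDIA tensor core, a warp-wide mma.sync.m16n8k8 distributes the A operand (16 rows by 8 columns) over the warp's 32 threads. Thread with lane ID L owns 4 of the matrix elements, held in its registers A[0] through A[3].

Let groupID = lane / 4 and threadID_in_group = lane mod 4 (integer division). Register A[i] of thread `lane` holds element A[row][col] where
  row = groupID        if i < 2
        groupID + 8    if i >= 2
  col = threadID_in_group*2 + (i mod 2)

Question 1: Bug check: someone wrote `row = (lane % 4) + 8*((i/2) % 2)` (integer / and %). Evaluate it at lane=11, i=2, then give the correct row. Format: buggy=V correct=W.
buggy=11 correct=10

`(lane % 4) + 8*((i/2) % 2)`[11,2]->11
lane 11->11/4=2, 11 mod 4=3
i=2  r:2+8->10  c:2·3+0->6
row: 11 vs 10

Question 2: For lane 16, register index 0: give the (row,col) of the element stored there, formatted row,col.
lane 16→16/4=4, 16 mod 4=0
i=0  r:4+0→4  c:2·0+0→0

4,0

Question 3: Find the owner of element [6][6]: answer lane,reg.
27,0

r=6->g=6,rb=0  c=6->t=3,b0=0
L=6*4+3=27  i=0*2+0=0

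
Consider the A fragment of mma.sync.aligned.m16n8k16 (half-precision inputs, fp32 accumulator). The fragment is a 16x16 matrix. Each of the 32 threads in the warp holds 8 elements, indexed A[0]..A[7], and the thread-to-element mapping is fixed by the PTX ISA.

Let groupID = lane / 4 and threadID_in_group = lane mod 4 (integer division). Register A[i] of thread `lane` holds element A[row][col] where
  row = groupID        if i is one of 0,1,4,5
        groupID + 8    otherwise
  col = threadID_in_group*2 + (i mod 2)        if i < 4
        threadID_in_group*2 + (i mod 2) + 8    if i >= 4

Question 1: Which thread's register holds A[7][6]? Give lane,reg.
r:7=>grp=7,rB=0  c:6=>cB=0,tig=3,lo=0
L=7*4+3=31  i=0*4+0*2+0=0

31,0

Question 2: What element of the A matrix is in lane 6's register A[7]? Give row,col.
lane 6=>6/4=1, 6 mod 4=2
i=7  r:1+8=>9  c:2·2+1+8=>13

9,13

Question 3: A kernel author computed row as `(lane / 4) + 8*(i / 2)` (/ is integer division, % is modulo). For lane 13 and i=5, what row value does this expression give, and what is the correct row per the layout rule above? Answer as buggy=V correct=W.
buggy=19 correct=3

`(lane / 4) + 8*(i / 2)`[13,5]->19
13: gid=3,tid=1
[5] (3+0,1*2+1+8) = (3,11)
row: 19 vs 3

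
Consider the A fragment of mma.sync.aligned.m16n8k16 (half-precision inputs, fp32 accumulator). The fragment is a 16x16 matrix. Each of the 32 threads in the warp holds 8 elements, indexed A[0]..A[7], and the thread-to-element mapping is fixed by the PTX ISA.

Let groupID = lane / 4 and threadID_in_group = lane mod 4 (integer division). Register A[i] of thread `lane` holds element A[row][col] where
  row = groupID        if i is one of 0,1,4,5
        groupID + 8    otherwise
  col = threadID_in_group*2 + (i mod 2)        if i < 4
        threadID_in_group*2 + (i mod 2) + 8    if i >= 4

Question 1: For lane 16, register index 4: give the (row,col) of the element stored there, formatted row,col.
4,8

L=16->g=16>>2=4, t=16&3=0
[4]->row 4+0=4  col 0·2+0+8=8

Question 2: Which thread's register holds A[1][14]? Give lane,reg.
r=1->g=1,rb=0  c=14->cb=1,t=3,b0=0
L=1*4+3=7  i=1*4+0*2+0=4

7,4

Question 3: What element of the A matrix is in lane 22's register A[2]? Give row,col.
lane 22: G=5 (22/4), T=2 (22%4)
i=2: r=5+8=13, c=2*2+0+0=4

13,4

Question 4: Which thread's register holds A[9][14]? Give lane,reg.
7,6

r: 9->gid=1,r8=1  c: 14->c8=1,tid=3,i&1=0
L=1*4+3=7  i=1*4+1*2+0=6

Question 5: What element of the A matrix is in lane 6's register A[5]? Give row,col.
1,13

L=6=>grp=6>>2=1, tig=6&3=2
[5]=>row 1+0=1  col 2·2+1+8=13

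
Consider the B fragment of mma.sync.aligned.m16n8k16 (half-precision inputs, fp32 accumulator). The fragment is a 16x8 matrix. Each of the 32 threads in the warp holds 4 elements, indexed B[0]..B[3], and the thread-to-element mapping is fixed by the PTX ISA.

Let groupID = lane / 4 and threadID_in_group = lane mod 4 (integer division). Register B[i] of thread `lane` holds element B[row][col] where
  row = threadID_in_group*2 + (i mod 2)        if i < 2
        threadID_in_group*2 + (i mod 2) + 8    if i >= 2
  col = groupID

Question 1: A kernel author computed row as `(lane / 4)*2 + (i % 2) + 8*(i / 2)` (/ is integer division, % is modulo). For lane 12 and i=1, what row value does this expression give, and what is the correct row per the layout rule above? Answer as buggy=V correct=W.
`(lane / 4)*2 + (i % 2) + 8*(i / 2)`[12,1]→7
lane 12: G=3 (12/4), T=0 (12%4)
i=1: r=0*2+1+0=1, c=G=3
row: 7 vs 1

buggy=7 correct=1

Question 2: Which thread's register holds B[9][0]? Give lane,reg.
0,3

c=0->g=0  r=9->rb=1,t=0,b0=1
L=0*4+0=0  i=1*2+1=3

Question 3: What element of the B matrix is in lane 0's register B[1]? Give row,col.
0: gid=0,tid=0
[1] (0*2+1+0,0) = (1,0)

1,0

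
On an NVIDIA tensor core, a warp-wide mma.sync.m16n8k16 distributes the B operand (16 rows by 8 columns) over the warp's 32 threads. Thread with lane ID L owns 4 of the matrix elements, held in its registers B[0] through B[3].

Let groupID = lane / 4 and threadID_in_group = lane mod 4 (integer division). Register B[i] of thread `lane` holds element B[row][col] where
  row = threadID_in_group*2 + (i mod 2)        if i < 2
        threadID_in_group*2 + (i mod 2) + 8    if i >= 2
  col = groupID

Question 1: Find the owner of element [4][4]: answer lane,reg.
c: 4->gid=4  r: 4->r8=0,tid=2,i&1=0
L=4*4+2=18  i=0*2+0=0

18,0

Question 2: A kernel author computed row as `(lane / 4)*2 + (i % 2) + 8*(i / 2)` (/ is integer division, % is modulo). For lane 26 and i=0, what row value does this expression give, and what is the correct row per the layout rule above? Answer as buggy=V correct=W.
buggy=12 correct=4

`(lane / 4)*2 + (i % 2) + 8*(i / 2)`[26,0]->12
L=26->gid=26>>2=6, tid=26&3=2
[0]->row 2·2+0+0=4  col gid=6
row: 12 vs 4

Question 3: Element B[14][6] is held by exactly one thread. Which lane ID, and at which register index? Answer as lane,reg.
27,2

c=6⇒gr=6  r=14⇒Rb=1,th=3,odd=0
L=6*4+3=27  i=1*2+0=2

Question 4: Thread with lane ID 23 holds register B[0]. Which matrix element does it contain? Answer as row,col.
6,5

lane 23: grp=5 (23/4), tig=3 (23%4)
i=0: r=3*2+0+0=6, c=grp=5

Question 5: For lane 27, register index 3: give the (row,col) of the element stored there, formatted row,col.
lane 27→27/4=6, 27 mod 4=3
i=3  r:2·3+1+8→15  c:6

15,6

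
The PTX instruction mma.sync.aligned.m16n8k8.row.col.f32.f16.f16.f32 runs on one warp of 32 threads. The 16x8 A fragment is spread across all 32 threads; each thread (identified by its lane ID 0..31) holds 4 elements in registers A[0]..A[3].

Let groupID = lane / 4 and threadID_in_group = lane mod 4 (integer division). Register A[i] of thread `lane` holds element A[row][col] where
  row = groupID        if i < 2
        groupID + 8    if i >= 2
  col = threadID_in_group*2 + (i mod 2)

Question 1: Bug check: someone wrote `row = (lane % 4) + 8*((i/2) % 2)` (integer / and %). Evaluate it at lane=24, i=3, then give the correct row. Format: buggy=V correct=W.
`(lane % 4) + 8*((i/2) % 2)`[24,3]->8
lane 24: g=6 (24/4), t=0 (24%4)
i=3: r=6+8=14, c=0*2+1=1
row: 8 vs 14

buggy=8 correct=14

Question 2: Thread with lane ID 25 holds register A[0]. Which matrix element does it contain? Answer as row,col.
lane 25: G=6 (25/4), T=1 (25%4)
i=0: r=6+0=6, c=1*2+0=2

6,2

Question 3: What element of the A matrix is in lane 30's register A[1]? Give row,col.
lane 30: grp=7 (30/4), tig=2 (30%4)
i=1: r=7+0=7, c=2*2+1=5

7,5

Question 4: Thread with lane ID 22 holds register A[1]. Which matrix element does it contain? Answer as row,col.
L=22⇒gr=22>>2=5, th=22&3=2
[1]⇒row 5+0=5  col 2·2+1=5

5,5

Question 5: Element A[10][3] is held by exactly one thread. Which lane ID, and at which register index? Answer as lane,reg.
r=10->g=2,rb=1  c=3->t=1,b0=1
L=2*4+1=9  i=1*2+1=3

9,3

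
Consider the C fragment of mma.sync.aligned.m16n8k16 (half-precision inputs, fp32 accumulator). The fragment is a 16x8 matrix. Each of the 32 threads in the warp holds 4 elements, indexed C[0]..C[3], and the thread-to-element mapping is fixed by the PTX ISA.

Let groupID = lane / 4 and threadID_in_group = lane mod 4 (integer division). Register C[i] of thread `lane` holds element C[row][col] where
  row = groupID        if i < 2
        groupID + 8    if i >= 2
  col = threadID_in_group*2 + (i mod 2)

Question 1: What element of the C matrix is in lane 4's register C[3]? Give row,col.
lane 4: G=1 (4/4), T=0 (4%4)
i=3: r=1+8=9, c=0*2+1=1

9,1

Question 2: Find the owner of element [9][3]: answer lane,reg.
r:9=>grp=1,rB=1  c:3=>tig=1,lo=1
L=1*4+1=5  i=1*2+1=3

5,3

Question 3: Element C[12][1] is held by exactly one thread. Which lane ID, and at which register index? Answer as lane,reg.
16,3

r:12=>grp=4,rB=1  c:1=>tig=0,lo=1
L=4*4+0=16  i=1*2+1=3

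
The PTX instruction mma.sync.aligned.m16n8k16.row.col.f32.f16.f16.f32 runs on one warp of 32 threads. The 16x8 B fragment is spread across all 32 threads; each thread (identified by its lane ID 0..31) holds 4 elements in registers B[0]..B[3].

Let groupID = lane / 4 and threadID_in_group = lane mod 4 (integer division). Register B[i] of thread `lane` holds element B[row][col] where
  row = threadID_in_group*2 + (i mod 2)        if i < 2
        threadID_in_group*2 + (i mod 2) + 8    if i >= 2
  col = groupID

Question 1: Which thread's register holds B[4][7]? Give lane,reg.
30,0

c:7=>grp=7  r:4=>rB=0,tig=2,lo=0
L=7*4+2=30  i=0*2+0=0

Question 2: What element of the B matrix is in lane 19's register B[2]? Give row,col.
lane 19: gid=4 (19/4), tid=3 (19%4)
i=2: r=3*2+0+8=14, c=gid=4

14,4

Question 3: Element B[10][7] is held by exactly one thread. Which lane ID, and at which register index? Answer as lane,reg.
29,2

c:7=>grp=7  r:10=>rB=1,tig=1,lo=0
L=7*4+1=29  i=1*2+0=2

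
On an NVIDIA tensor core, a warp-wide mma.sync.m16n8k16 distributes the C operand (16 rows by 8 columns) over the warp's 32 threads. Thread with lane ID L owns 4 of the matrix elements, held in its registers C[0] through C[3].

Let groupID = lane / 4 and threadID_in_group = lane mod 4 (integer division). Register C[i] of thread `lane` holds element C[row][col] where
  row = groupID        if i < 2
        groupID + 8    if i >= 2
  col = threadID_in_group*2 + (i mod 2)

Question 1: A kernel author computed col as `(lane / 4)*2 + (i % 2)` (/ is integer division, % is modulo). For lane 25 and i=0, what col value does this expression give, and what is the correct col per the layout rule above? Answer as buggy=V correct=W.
`(lane / 4)*2 + (i % 2)`[25,0]->12
25: g=6,t=1
[0] (6+0,1*2+0) = (6,2)
col: 12 vs 2

buggy=12 correct=2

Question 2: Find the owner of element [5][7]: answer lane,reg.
23,1

r=5->g=5,rb=0  c=7->t=3,b0=1
L=5*4+3=23  i=0*2+1=1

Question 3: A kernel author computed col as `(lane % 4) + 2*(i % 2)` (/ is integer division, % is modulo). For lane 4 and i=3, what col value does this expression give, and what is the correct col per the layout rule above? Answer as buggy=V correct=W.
`(lane % 4) + 2*(i % 2)`[4,3]→2
lane 4: G=1 (4/4), T=0 (4%4)
i=3: r=1+8=9, c=0*2+1=1
col: 2 vs 1

buggy=2 correct=1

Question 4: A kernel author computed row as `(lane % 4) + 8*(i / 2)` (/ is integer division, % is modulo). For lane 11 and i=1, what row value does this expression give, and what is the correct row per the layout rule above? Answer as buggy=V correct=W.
buggy=3 correct=2

`(lane % 4) + 8*(i / 2)`[11,1]=>3
11: grp=2,tig=3
[1] (2+0,3*2+1) = (2,7)
row: 3 vs 2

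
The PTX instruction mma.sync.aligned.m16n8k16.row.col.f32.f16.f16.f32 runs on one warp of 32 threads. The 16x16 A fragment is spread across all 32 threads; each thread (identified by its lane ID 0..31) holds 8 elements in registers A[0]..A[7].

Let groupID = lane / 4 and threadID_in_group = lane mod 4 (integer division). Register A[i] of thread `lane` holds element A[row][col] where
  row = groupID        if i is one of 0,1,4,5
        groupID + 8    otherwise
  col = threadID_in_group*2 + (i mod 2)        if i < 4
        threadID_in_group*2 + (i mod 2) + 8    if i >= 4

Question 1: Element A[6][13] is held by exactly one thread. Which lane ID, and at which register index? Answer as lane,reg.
26,5

r=6⇒gr=6,Rb=0  c=13⇒Cb=1,th=2,odd=1
L=6*4+2=26  i=1*4+0*2+1=5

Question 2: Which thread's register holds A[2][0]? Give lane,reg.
r: 2->gid=2,r8=0  c: 0->c8=0,tid=0,i&1=0
L=2*4+0=8  i=0*4+0*2+0=0

8,0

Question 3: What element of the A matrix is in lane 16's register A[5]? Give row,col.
4,9

L=16⇒gr=16>>2=4, th=16&3=0
[5]⇒row 4+0=4  col 0·2+1+8=9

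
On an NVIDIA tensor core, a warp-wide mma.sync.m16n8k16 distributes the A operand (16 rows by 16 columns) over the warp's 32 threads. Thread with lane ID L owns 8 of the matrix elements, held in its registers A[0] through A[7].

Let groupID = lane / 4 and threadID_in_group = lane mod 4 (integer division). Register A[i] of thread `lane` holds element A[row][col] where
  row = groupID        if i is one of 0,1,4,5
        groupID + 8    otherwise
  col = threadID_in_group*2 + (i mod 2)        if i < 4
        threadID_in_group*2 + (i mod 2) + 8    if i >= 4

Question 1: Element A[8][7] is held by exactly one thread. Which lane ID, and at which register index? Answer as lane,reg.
r: 8->gid=0,r8=1  c: 7->c8=0,tid=3,i&1=1
L=0*4+3=3  i=0*4+1*2+1=3

3,3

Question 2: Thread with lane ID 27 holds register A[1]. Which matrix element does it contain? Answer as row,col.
6,7

L=27->g=27>>2=6, t=27&3=3
[1]->row 6+0=6  col 3·2+1+0=7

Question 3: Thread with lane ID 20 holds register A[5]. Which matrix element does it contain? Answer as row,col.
lane 20: gr=5 (20/4), th=0 (20%4)
i=5: r=5+0=5, c=0*2+1+8=9

5,9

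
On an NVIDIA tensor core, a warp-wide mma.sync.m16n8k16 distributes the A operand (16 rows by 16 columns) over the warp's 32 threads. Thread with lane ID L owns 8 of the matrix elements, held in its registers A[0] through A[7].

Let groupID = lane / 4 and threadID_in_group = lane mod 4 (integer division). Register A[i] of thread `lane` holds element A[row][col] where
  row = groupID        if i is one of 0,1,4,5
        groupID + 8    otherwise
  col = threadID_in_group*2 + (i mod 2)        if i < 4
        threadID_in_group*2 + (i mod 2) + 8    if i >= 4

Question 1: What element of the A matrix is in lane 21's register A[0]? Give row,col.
5,2

lane 21->21/4=5, 21 mod 4=1
i=0  r:5+0->5  c:2·1+0+0->2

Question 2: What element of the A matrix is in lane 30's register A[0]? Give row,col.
7,4

30: G=7,T=2
[0] (7+0,2*2+0+0) = (7,4)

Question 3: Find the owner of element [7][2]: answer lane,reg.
29,0

r=7⇒gr=7,Rb=0  c=2⇒Cb=0,th=1,odd=0
L=7*4+1=29  i=0*4+0*2+0=0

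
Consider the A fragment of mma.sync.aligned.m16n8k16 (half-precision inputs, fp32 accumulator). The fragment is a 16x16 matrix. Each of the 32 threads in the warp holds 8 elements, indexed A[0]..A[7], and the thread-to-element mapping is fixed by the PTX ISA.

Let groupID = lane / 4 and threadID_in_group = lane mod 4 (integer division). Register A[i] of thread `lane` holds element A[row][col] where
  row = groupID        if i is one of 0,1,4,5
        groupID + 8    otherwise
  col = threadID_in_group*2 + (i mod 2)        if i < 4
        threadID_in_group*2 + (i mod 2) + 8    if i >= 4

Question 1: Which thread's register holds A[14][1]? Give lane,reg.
r: 14->gid=6,r8=1  c: 1->c8=0,tid=0,i&1=1
L=6*4+0=24  i=0*4+1*2+1=3

24,3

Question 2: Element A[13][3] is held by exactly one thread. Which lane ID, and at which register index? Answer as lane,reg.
r=13→G=5,rhi=1  c=3→chi=0,T=1,p=1
L=5*4+1=21  i=0*4+1*2+1=3

21,3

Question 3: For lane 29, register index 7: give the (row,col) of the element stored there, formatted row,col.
lane 29: grp=7 (29/4), tig=1 (29%4)
i=7: r=7+8=15, c=1*2+1+8=11

15,11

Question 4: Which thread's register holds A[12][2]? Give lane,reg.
17,2

r=12→G=4,rhi=1  c=2→chi=0,T=1,p=0
L=4*4+1=17  i=0*4+1*2+0=2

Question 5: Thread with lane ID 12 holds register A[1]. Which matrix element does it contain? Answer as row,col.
lane 12⇒12/4=3, 12 mod 4=0
i=1  r:3+0⇒3  c:2·0+1+0⇒1

3,1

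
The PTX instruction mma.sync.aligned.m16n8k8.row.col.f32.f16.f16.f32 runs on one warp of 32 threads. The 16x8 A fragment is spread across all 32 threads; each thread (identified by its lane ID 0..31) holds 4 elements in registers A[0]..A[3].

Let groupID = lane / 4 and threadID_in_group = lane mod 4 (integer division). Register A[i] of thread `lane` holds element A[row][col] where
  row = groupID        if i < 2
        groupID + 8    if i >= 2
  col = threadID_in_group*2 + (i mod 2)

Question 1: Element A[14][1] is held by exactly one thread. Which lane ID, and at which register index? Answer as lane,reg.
r=14⇒gr=6,Rb=1  c=1⇒th=0,odd=1
L=6*4+0=24  i=1*2+1=3

24,3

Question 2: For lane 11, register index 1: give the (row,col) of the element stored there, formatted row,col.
11: gr=2,th=3
[1] (2+0,3*2+1) = (2,7)

2,7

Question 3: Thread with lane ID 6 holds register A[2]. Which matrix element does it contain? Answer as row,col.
6: gid=1,tid=2
[2] (1+8,2*2+0) = (9,4)

9,4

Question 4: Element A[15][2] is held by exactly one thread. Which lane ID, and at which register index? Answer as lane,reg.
29,2

r:15=>grp=7,rB=1  c:2=>tig=1,lo=0
L=7*4+1=29  i=1*2+0=2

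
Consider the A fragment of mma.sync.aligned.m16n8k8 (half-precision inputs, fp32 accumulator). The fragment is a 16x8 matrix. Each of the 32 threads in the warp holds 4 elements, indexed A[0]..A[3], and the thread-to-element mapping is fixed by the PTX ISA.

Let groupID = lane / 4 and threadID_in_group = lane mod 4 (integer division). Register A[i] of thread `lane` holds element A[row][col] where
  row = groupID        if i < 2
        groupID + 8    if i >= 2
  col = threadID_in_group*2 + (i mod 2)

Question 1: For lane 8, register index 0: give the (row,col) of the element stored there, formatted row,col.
lane 8: g=2 (8/4), t=0 (8%4)
i=0: r=2+0=2, c=0*2+0=0

2,0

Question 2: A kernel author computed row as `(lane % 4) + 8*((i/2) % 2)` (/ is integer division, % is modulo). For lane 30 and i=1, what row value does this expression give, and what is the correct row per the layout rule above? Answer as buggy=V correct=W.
`(lane % 4) + 8*((i/2) % 2)`[30,1]→2
L=30→G=30>>2=7, T=30&3=2
[1]→row 7+0=7  col 2·2+1=5
row: 2 vs 7

buggy=2 correct=7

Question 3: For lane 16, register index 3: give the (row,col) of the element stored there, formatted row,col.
lane 16: grp=4 (16/4), tig=0 (16%4)
i=3: r=4+8=12, c=0*2+1=1

12,1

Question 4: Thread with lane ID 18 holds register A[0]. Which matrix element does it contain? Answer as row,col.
18: gid=4,tid=2
[0] (4+0,2*2+0) = (4,4)

4,4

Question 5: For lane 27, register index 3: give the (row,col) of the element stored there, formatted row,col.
lane 27: g=6 (27/4), t=3 (27%4)
i=3: r=6+8=14, c=3*2+1=7

14,7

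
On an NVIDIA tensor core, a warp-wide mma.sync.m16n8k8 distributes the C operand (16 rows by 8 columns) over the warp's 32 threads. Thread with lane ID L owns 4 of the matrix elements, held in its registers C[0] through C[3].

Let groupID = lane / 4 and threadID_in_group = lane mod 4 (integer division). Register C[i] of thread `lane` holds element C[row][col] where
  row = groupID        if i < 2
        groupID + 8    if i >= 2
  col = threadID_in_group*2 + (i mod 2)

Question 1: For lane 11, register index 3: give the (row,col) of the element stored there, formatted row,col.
10,7

lane 11: gr=2 (11/4), th=3 (11%4)
i=3: r=2+8=10, c=3*2+1=7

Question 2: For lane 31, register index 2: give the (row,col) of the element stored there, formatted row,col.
15,6

lane 31: grp=7 (31/4), tig=3 (31%4)
i=2: r=7+8=15, c=3*2+0=6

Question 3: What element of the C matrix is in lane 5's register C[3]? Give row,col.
5: G=1,T=1
[3] (1+8,1*2+1) = (9,3)

9,3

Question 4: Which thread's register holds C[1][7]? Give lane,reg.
r=1→G=1,rhi=0  c=7→T=3,p=1
L=1*4+3=7  i=0*2+1=1

7,1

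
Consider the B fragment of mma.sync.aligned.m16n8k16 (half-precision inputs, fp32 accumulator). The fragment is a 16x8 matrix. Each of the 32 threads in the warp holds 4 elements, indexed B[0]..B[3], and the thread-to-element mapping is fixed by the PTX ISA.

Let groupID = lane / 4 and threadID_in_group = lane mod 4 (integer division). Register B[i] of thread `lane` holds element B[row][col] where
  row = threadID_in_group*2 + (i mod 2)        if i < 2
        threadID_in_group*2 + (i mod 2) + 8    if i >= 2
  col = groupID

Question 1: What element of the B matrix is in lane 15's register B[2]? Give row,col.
15: G=3,T=3
[2] (3*2+0+8,3) = (14,3)

14,3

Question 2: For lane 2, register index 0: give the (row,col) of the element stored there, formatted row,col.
2: G=0,T=2
[0] (2*2+0+0,0) = (4,0)

4,0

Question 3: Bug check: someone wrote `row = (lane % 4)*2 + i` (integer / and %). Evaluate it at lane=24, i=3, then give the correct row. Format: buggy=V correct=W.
`(lane % 4)*2 + i`[24,3]->3
24: g=6,t=0
[3] (0*2+1+8,6) = (9,6)
row: 3 vs 9

buggy=3 correct=9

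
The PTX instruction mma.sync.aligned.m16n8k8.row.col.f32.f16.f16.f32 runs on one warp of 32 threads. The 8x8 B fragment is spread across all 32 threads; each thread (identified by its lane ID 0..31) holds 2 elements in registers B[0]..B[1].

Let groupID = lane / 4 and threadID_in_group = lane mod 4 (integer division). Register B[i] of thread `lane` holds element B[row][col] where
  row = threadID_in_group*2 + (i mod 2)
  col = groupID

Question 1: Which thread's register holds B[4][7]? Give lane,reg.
30,0

c=7->g=7  r=4->t=2,b0=0
L=7*4+2=30  i=0=0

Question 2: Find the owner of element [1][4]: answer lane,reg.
c=4->g=4  r=1->t=0,b0=1
L=4*4+0=16  i=1=1

16,1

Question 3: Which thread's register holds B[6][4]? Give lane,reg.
c:4=>grp=4  r:6=>tig=3,lo=0
L=4*4+3=19  i=0=0

19,0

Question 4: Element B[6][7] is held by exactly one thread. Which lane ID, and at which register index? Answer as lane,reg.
c:7=>grp=7  r:6=>tig=3,lo=0
L=7*4+3=31  i=0=0

31,0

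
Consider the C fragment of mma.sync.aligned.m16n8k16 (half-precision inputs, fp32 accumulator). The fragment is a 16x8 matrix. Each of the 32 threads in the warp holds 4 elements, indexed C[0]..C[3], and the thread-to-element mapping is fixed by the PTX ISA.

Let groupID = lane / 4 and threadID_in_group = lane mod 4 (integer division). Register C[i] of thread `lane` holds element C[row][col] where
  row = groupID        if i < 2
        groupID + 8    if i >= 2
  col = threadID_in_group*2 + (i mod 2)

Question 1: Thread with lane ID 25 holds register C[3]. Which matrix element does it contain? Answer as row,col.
14,3

lane 25: gid=6 (25/4), tid=1 (25%4)
i=3: r=6+8=14, c=1*2+1=3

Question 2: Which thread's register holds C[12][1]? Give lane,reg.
r:12=>grp=4,rB=1  c:1=>tig=0,lo=1
L=4*4+0=16  i=1*2+1=3

16,3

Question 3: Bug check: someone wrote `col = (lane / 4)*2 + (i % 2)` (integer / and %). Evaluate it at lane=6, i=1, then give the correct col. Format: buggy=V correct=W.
buggy=3 correct=5

`(lane / 4)*2 + (i % 2)`[6,1]->3
lane 6->6/4=1, 6 mod 4=2
i=1  r:1+0->1  c:2·2+1->5
col: 3 vs 5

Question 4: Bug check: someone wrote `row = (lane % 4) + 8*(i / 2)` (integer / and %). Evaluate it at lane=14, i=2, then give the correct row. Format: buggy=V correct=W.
buggy=10 correct=11

`(lane % 4) + 8*(i / 2)`[14,2]=>10
lane 14=>14/4=3, 14 mod 4=2
i=2  r:3+8=>11  c:2·2+0=>4
row: 10 vs 11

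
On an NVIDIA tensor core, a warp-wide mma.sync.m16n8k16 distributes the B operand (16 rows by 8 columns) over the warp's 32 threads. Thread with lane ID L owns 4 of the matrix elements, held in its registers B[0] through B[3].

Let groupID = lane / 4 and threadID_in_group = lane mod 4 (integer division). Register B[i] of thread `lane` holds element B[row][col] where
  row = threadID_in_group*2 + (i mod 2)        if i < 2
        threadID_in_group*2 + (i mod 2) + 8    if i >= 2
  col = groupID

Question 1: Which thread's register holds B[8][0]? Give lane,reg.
0,2

c=0->g=0  r=8->rb=1,t=0,b0=0
L=0*4+0=0  i=1*2+0=2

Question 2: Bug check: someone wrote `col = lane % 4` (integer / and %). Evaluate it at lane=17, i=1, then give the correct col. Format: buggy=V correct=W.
buggy=1 correct=4

`lane % 4`[17,1]⇒1
L=17⇒gr=17>>2=4, th=17&3=1
[1]⇒row 1·2+1+0=3  col gr=4
col: 1 vs 4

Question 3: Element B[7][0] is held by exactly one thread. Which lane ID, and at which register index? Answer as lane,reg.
3,1

c=0→G=0  r=7→rhi=0,T=3,p=1
L=0*4+3=3  i=0*2+1=1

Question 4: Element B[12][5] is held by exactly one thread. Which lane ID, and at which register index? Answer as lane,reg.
c=5->g=5  r=12->rb=1,t=2,b0=0
L=5*4+2=22  i=1*2+0=2

22,2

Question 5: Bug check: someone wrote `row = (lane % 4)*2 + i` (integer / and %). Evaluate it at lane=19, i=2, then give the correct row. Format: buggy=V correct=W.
`(lane % 4)*2 + i`[19,2]->8
lane 19: gid=4 (19/4), tid=3 (19%4)
i=2: r=3*2+0+8=14, c=gid=4
row: 8 vs 14

buggy=8 correct=14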